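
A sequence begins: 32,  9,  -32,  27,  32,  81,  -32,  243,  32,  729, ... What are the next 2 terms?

-32, 2187

Odd-indexed and even-indexed terms follow separate rules.
Subsequence A = 32, -32, 32, -32, 32: the oscillation 32·(−1)^(n+1).
Subsequence B = 9, 27, 81, 243, 729: geometric, ×3 each step.
Position 11 → subsequence A, term 6 = -32.
Position 12 falls in subsequence B as its term 6, giving 2187.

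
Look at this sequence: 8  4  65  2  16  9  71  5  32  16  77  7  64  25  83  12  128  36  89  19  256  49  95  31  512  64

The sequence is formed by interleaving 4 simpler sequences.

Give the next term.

101

Read the sequence 4 terms at a time; column i is its own pattern.
Track A is 8, 16, 32, 64, 128, 256, 512, which is powers of 2.
Track B is 4, 9, 16, 25, 36, 49, 64, which is consecutive squares n² from n = 2.
Track C is 65, 71, 77, 83, 89, 95, which is adding 6 each time.
Track D is 2, 5, 7, 12, 19, 31, which is each term equals the sum of the previous two.
Position 27 → track C, term 7 = 101.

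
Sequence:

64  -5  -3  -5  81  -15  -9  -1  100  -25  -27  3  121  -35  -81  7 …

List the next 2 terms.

144, -45

Split by position mod 4 into 4 tracks.
Stream A: 64, 81, 100, 121 — the squares 8², 9², 10², ….
Stream B: -5, -15, -25, -35 — subtracting 10 each time.
Stream C: -3, -9, -27, -81 — a geometric progression (common ratio 3).
Stream D: -5, -1, 3, 7 — arithmetic, step +4.
Term 17 comes from stream A (its 5th entry): 144.
Term 18 comes from stream B (its 5th entry): -45.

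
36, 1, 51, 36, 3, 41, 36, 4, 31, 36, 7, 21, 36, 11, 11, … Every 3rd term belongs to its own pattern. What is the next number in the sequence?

36

Split by position mod 3 into 3 tracks.
Track A: 36, 36, 36, 36, 36. Always 36.
Track B: 1, 3, 4, 7, 11. Each term equals the sum of the previous two.
Track C: 51, 41, 31, 21, 11. Arithmetic with common difference −10.
The 16th slot belongs to track A; its 6th term is 36.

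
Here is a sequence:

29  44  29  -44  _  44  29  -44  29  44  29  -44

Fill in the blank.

29

Taking every 2nd term gives 2 separate tracks.
Stream A is 29, 29, ?, 29, 29, 29, which is constant 29.
Stream B is 44, -44, 44, -44, 44, -44, which is oscillating between 44 and -44.
The gap is stream A's term 3; the rule gives 29.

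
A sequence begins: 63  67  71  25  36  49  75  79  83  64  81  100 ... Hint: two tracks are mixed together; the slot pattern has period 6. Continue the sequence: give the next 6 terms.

87, 91, 95, 121, 144, 169

Reading positions in blocks of 6 reveals the pattern AAABBB — 2 tracks woven together.
Stream A: 63, 67, 71, 75, 79, 83. Linear: a_n = 59 + 4·n.
Stream B: 25, 36, 49, 64, 81, 100. The squares 5², 6², 7², ….
Term 13 comes from stream A (its 7th entry): 87.
Position 14 falls in stream A as its term 8, giving 91.
Position 15 → stream A, term 9 = 95.
Position 16 → stream B, term 7 = 121.
The 17th slot belongs to stream B; its 8th term is 144.
The 18th slot belongs to stream B; its 9th term is 169.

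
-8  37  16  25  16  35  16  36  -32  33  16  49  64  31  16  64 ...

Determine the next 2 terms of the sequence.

-128, 29

Taking every 4th term gives 4 separate tracks.
Subsequence A: -8, 16, -32, 64 (geometric, ×-2 each step).
Subsequence B: 37, 35, 33, 31 (arithmetic with common difference −2).
Subsequence C: 16, 16, 16, 16 (always 16).
Subsequence D: 25, 36, 49, 64 (the squares 5², 6², 7², …).
Position 17 → subsequence A, term 5 = -128.
Position 18 → subsequence B, term 5 = 29.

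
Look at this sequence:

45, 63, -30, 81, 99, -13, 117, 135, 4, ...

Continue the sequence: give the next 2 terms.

Positions follow the repeating pattern AAB; grouping by letter gives 2 tracks.
Stream A: 45, 63, 81, 99, 117, 135 (arithmetic, step +18).
Stream B: -30, -13, 4 (adding 17 each time).
Position 10 falls in stream A as its term 7, giving 153.
Position 11 → stream A, term 8 = 171.

153, 171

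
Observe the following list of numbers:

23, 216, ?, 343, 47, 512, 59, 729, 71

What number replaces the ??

Positions 1, 3, 5, … form one subsequence and positions 2, 4, 6, … form another.
Track A: 23, ?, 47, 59, 71. Arithmetic, step +12.
Track B: 216, 343, 512, 729. The cubes 6³, 7³, 8³, ….
The gap is track A's term 2; the rule gives 35.

35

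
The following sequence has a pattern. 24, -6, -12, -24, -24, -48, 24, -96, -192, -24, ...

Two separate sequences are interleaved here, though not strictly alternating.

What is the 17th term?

-6144

Positions follow the repeating pattern ABB; grouping by letter gives 2 tracks.
Subsequence A = 24, -24, 24, -24: oscillating between 24 and -24.
Subsequence B = -6, -12, -24, -48, -96, -192: multiplying by 2 each time.
The 17th slot belongs to subsequence B; its 11th term is -6144.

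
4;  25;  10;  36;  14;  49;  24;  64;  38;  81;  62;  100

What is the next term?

Positions 1, 3, 5, … form one subsequence and positions 2, 4, 6, … form another.
Stream A: 4, 10, 14, 24, 38, 62. Each term equals the sum of the previous two.
Stream B: 25, 36, 49, 64, 81, 100. The squares 5², 6², 7², ….
Position 13 falls in stream A as its term 7, giving 100.

100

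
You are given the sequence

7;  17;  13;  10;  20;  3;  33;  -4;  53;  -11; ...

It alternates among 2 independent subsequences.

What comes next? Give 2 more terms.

Odd-indexed and even-indexed terms follow separate rules.
Track A: 7, 13, 20, 33, 53 (Fibonacci-style (each term is the sum of the two before it)).
Track B: 17, 10, 3, -4, -11 (linear: a_n = 24 − 7·n).
Position 11 falls in track A as its term 6, giving 86.
Term 12 comes from track B (its 6th entry): -18.

86, -18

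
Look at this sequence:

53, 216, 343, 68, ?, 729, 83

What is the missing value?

512

Reading positions in blocks of 3 reveals the pattern ABB — 2 tracks woven together.
Stream A: 53, 68, 83. Arithmetic with common difference +15.
Stream B: 216, 343, ?, 729. Perfect cubes starting at 6³.
The gap is stream B's term 3; the rule gives 512.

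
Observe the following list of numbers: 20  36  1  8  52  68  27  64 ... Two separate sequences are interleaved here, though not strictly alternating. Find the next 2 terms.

Reading positions in blocks of 4 reveals the pattern AABB — 2 tracks woven together.
Stream A: 20, 36, 52, 68 — linear: a_n = 4 + 16·n.
Stream B: 1, 8, 27, 64 — perfect cubes starting at 1³.
Position 9 → stream A, term 5 = 84.
Position 10 falls in stream A as its term 6, giving 100.

84, 100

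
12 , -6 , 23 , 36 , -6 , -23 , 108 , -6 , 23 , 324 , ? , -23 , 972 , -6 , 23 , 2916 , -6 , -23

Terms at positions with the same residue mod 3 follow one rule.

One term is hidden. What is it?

Read the sequence 3 terms at a time; column i is its own pattern.
Track A is 12, 36, 108, 324, 972, 2916, which is geometric, ×3 each step.
Track B is -6, -6, -6, ?, -6, -6, which is the constant sequence -6.
Track C is 23, -23, 23, -23, 23, -23, which is alternating ±23.
Track B's pattern makes the blank -6.

-6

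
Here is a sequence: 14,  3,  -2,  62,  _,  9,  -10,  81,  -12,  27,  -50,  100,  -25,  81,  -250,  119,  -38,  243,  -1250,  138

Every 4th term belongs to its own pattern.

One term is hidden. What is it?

Taking every 4th term gives 4 separate tracks.
Track A is 14, ?, -12, -25, -38, which is linear: a_n = 27 − 13·n.
Track B is 3, 9, 27, 81, 243, which is successive powers of 3.
Track C is -2, -10, -50, -250, -1250, which is geometric with ratio 5.
Track D is 62, 81, 100, 119, 138, which is arithmetic, step +19.
Filling track A at index 2 by its rule yields 1.

1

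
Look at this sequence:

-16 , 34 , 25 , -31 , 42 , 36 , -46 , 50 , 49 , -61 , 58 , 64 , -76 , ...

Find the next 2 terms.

66, 81

Taking every 3rd term gives 3 separate tracks.
Track A: -16, -31, -46, -61, -76 (arithmetic with common difference −15).
Track B: 34, 42, 50, 58 (linear: a_n = 26 + 8·n).
Track C: 25, 36, 49, 64 (the squares 5², 6², 7², …).
The 14th slot belongs to track B; its 5th term is 66.
Position 15 falls in track C as its term 5, giving 81.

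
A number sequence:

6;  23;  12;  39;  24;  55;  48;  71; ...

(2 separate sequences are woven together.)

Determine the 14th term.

119

Split by position mod 2 into 2 tracks.
Stream A = 6, 12, 24, 48: multiplying by 2 each time.
Stream B = 23, 39, 55, 71: arithmetic, step +16.
The 14th slot belongs to stream B; its 7th term is 119.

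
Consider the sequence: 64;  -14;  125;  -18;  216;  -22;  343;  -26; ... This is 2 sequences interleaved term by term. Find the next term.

Odd-indexed and even-indexed terms follow separate rules.
Subsequence A is 64, 125, 216, 343, which is perfect cubes starting at 4³.
Subsequence B is -14, -18, -22, -26, which is linear: a_n = -10 − 4·n.
Position 9 → subsequence A, term 5 = 512.

512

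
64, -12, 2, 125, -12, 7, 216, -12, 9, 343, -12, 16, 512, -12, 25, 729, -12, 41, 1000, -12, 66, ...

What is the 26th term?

-12

The terms cycle through 3 interleaved subsequences.
Track A: 64, 125, 216, 343, 512, 729, 1000 — consecutive cubes n³ from n = 4.
Track B: -12, -12, -12, -12, -12, -12, -12 — always -12.
Track C: 2, 7, 9, 16, 25, 41, 66 — a Fibonacci-like recurrence a_n = a_{n-1} + a_{n-2}.
The 26th slot belongs to track B; its 9th term is -12.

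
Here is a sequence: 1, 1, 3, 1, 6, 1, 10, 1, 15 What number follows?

1

Taking every 2nd term gives 2 separate tracks.
Track A = 1, 3, 6, 10, 15: triangular numbers n(n+1)/2 for n = 1, 2, ….
Track B = 1, 1, 1, 1: always 1.
Term 10 comes from track B (its 5th entry): 1.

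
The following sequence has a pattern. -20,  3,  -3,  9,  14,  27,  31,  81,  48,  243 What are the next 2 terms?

65, 729

Taking every 2nd term gives 2 separate tracks.
Track A: -20, -3, 14, 31, 48 (linear: a_n = -37 + 17·n).
Track B: 3, 9, 27, 81, 243 (geometric, ×3 each step).
Position 11 → track A, term 6 = 65.
Position 12 → track B, term 6 = 729.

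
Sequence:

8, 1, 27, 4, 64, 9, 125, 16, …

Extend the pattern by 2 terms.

Positions 1, 3, 5, … form one subsequence and positions 2, 4, 6, … form another.
Subsequence A: 8, 27, 64, 125 — consecutive cubes n³ from n = 2.
Subsequence B: 1, 4, 9, 16 — perfect squares starting at 1².
Position 9 falls in subsequence A as its term 5, giving 216.
Position 10 → subsequence B, term 5 = 25.

216, 25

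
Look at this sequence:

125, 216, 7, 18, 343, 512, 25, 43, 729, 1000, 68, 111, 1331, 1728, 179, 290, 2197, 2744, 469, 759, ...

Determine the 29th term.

6859

Reading positions in blocks of 4 reveals the pattern AABB — 2 tracks woven together.
Track A: 125, 216, 343, 512, 729, 1000, 1331, 1728, 2197, 2744 — the cubes 5³, 6³, 7³, ….
Track B: 7, 18, 25, 43, 68, 111, 179, 290, 469, 759 — Fibonacci-style (each term is the sum of the two before it).
Term 29 comes from track A (its 15th entry): 6859.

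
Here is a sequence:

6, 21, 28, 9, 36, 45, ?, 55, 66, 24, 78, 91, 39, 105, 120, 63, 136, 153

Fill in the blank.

Positions follow the repeating pattern ABB; grouping by letter gives 2 tracks.
Stream A: 6, 9, ?, 24, 39, 63 — each term equals the sum of the previous two.
Stream B: 21, 28, 36, 45, 55, 66, 78, 91, 105, 120, 136, 153 — triangular numbers n(n+1)/2 for n = 6, 7, ….
So the missing entry in stream A is 15.

15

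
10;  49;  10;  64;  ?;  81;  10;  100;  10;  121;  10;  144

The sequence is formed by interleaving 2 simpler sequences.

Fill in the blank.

Positions 1, 3, 5, … form one subsequence and positions 2, 4, 6, … form another.
Stream A: 10, 10, ?, 10, 10, 10 — constant 10.
Stream B: 49, 64, 81, 100, 121, 144 — the squares 7², 8², 9², ….
Filling stream A at index 3 by its rule yields 10.

10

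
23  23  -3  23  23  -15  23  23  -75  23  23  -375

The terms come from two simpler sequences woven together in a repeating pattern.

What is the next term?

23

Reading positions in blocks of 3 reveals the pattern AAB — 2 tracks woven together.
Subsequence A: 23, 23, 23, 23, 23, 23, 23, 23. Constant 23.
Subsequence B: -3, -15, -75, -375. Geometric with ratio 5.
Term 13 comes from subsequence A (its 9th entry): 23.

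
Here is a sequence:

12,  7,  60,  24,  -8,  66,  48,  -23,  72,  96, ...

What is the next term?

The terms cycle through 3 interleaved subsequences.
Track A: 12, 24, 48, 96 (geometric, ×2 each step).
Track B: 7, -8, -23 (linear: a_n = 22 − 15·n).
Track C: 60, 66, 72 (linear: a_n = 54 + 6·n).
The 11th slot belongs to track B; its 4th term is -38.

-38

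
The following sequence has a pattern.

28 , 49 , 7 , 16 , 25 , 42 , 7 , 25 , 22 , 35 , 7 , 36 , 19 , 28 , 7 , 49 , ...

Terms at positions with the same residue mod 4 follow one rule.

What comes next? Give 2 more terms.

Read the sequence 4 terms at a time; column i is its own pattern.
Track A: 28, 25, 22, 19 — arithmetic, step −3.
Track B: 49, 42, 35, 28 — arithmetic, step −7.
Track C: 7, 7, 7, 7 — constant 7.
Track D: 16, 25, 36, 49 — consecutive squares n² from n = 4.
Term 17 comes from track A (its 5th entry): 16.
Position 18 falls in track B as its term 5, giving 21.

16, 21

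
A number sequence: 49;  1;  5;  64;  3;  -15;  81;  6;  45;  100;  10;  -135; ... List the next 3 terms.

121, 15, 405

Split by position mod 3 into 3 tracks.
Stream A is 49, 64, 81, 100, which is the squares 7², 8², 9², ….
Stream B is 1, 3, 6, 10, which is the triangular numbers T_1, T_2, ….
Stream C is 5, -15, 45, -135, which is geometric, ×-3 each step.
Position 13 → stream A, term 5 = 121.
Position 14 → stream B, term 5 = 15.
Position 15 falls in stream C as its term 5, giving 405.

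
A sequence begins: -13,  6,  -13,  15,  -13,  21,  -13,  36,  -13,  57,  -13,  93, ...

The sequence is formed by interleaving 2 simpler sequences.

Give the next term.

-13

The terms cycle through 2 interleaved subsequences.
Stream A is -13, -13, -13, -13, -13, -13, which is always -13.
Stream B is 6, 15, 21, 36, 57, 93, which is Fibonacci-style (each term is the sum of the two before it).
Term 13 comes from stream A (its 7th entry): -13.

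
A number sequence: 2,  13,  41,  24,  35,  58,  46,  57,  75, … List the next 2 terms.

68, 79

Reading positions in blocks of 3 reveals the pattern AAB — 2 tracks woven together.
Track A is 2, 13, 24, 35, 46, 57, which is arithmetic with common difference +11.
Track B is 41, 58, 75, which is arithmetic, step +17.
Position 10 → track A, term 7 = 68.
Position 11 falls in track A as its term 8, giving 79.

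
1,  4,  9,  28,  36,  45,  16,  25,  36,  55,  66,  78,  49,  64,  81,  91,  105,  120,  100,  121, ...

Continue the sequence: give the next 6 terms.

144, 136, 153, 171, 169, 196

The slot pattern repeats as AAABBB (period 6), so there are 2 interleaved tracks.
Stream A: 1, 4, 9, 16, 25, 36, 49, 64, 81, 100, 121 — the squares 1², 2², 3², ….
Stream B: 28, 36, 45, 55, 66, 78, 91, 105, 120 — triangular numbers starting at T_7.
Term 21 comes from stream A (its 12th entry): 144.
Term 22 comes from stream B (its 10th entry): 136.
The 23rd slot belongs to stream B; its 11th term is 153.
Position 24 → stream B, term 12 = 171.
Position 25 → stream A, term 13 = 169.
Position 26 → stream A, term 14 = 196.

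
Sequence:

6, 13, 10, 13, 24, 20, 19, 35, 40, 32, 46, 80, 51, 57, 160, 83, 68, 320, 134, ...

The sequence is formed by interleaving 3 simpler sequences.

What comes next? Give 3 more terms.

79, 640, 217

Split by position mod 3: positions 1, 4, 7, … form one track, and each other residue class forms its own.
Track A is 6, 13, 19, 32, 51, 83, 134, which is each term equals the sum of the previous two.
Track B is 13, 24, 35, 46, 57, 68, which is linear: a_n = 2 + 11·n.
Track C is 10, 20, 40, 80, 160, 320, which is multiplying by 2 each time.
Position 20 → track B, term 7 = 79.
Position 21 → track C, term 7 = 640.
The 22nd slot belongs to track A; its 8th term is 217.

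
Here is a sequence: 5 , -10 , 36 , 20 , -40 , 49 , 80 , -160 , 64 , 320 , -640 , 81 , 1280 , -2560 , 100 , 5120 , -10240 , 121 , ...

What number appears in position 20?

Reading positions in blocks of 3 reveals the pattern AAB — 2 tracks woven together.
Stream A: 5, -10, 20, -40, 80, -160, 320, -640, 1280, -2560, 5120, -10240 (geometric with ratio -2).
Stream B: 36, 49, 64, 81, 100, 121 (perfect squares starting at 6²).
Position 20 → stream A, term 14 = -40960.

-40960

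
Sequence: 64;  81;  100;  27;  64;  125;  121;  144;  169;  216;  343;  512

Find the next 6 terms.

Positions follow the repeating pattern AAABBB; grouping by letter gives 2 tracks.
Stream A: 64, 81, 100, 121, 144, 169 (perfect squares starting at 8²).
Stream B: 27, 64, 125, 216, 343, 512 (perfect cubes starting at 3³).
Position 13 → stream A, term 7 = 196.
Position 14 falls in stream A as its term 8, giving 225.
The 15th slot belongs to stream A; its 9th term is 256.
Term 16 comes from stream B (its 7th entry): 729.
Position 17 → stream B, term 8 = 1000.
Position 18 → stream B, term 9 = 1331.

196, 225, 256, 729, 1000, 1331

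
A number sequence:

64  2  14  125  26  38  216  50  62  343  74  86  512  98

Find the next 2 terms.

110, 729

The slot pattern repeats as ABB (period 3), so there are 2 interleaved tracks.
Track A is 64, 125, 216, 343, 512, which is the cubes 4³, 5³, 6³, ….
Track B is 2, 14, 26, 38, 50, 62, 74, 86, 98, which is arithmetic with common difference +12.
The 15th slot belongs to track B; its 10th term is 110.
The 16th slot belongs to track A; its 6th term is 729.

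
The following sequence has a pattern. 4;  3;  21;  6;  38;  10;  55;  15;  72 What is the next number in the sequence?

The terms cycle through 2 interleaved subsequences.
Subsequence A is 4, 21, 38, 55, 72, which is arithmetic, step +17.
Subsequence B is 3, 6, 10, 15, which is the triangular numbers T_2, T_3, ….
Position 10 → subsequence B, term 5 = 21.

21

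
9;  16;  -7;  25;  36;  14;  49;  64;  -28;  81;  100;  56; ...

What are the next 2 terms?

121, 144

Positions follow the repeating pattern AAB; grouping by letter gives 2 tracks.
Track A: 9, 16, 25, 36, 49, 64, 81, 100 (perfect squares starting at 3²).
Track B: -7, 14, -28, 56 (geometric, ×-2 each step).
Position 13 → track A, term 9 = 121.
The 14th slot belongs to track A; its 10th term is 144.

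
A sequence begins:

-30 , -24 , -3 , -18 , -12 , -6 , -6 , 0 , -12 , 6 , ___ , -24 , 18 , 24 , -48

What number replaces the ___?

12

Positions follow the repeating pattern AAB; grouping by letter gives 2 tracks.
Stream A: -30, -24, -18, -12, -6, 0, 6, ?, 18, 24 (adding 6 each time).
Stream B: -3, -6, -12, -24, -48 (geometric, ×2 each step).
Stream A's pattern makes the blank 12.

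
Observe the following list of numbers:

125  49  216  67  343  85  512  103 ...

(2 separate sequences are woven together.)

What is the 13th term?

Split by position mod 2 into 2 tracks.
Stream A: 125, 216, 343, 512 (consecutive cubes n³ from n = 5).
Stream B: 49, 67, 85, 103 (linear: a_n = 31 + 18·n).
The 13th slot belongs to stream A; its 7th term is 1331.

1331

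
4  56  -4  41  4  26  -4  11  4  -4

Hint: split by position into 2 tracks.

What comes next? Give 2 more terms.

Odd-indexed and even-indexed terms follow separate rules.
Track A is 4, -4, 4, -4, 4, which is oscillating between 4 and -4.
Track B is 56, 41, 26, 11, -4, which is arithmetic with common difference −15.
Term 11 comes from track A (its 6th entry): -4.
Term 12 comes from track B (its 6th entry): -19.

-4, -19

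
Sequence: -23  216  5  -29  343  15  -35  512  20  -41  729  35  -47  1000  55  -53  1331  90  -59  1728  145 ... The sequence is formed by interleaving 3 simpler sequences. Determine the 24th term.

Split by position mod 3: positions 1, 4, 7, … form one track, and each other residue class forms its own.
Track A is -23, -29, -35, -41, -47, -53, -59, which is arithmetic, step −6.
Track B is 216, 343, 512, 729, 1000, 1331, 1728, which is the cubes 6³, 7³, 8³, ….
Track C is 5, 15, 20, 35, 55, 90, 145, which is each term equals the sum of the previous two.
Position 24 → track C, term 8 = 235.

235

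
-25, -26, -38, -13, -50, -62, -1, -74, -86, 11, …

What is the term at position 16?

35

Reading positions in blocks of 3 reveals the pattern ABB — 2 tracks woven together.
Track A: -25, -13, -1, 11 (adding 12 each time).
Track B: -26, -38, -50, -62, -74, -86 (subtracting 12 each time).
Term 16 comes from track A (its 6th entry): 35.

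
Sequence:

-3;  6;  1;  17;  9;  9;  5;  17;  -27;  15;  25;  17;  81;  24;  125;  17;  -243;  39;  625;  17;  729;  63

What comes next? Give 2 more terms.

Read the sequence 4 terms at a time; column i is its own pattern.
Track A: -3, 9, -27, 81, -243, 729 — geometric, ×-3 each step.
Track B: 6, 9, 15, 24, 39, 63 — each term equals the sum of the previous two.
Track C: 1, 5, 25, 125, 625 — powers 5^0, 5^1, 5^2, ….
Track D: 17, 17, 17, 17, 17 — always 17.
Position 23 falls in track C as its term 6, giving 3125.
Term 24 comes from track D (its 6th entry): 17.

3125, 17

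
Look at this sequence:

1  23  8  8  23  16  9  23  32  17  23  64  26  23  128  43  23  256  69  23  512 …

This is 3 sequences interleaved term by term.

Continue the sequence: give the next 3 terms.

112, 23, 1024

Taking every 3rd term gives 3 separate tracks.
Track A is 1, 8, 9, 17, 26, 43, 69, which is a Fibonacci-like recurrence a_n = a_{n-1} + a_{n-2}.
Track B is 23, 23, 23, 23, 23, 23, 23, which is constant 23.
Track C is 8, 16, 32, 64, 128, 256, 512, which is powers 2^3, 2^4, 2^5, ….
Position 22 → track A, term 8 = 112.
Term 23 comes from track B (its 8th entry): 23.
Term 24 comes from track C (its 8th entry): 1024.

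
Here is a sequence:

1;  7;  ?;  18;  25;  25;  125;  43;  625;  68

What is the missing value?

Split by position mod 2 into 2 tracks.
Subsequence A: 1, ?, 25, 125, 625 — powers 5^0, 5^1, 5^2, ….
Subsequence B: 7, 18, 25, 43, 68 — a Fibonacci-like recurrence a_n = a_{n-1} + a_{n-2}.
So the missing entry in subsequence A is 5.

5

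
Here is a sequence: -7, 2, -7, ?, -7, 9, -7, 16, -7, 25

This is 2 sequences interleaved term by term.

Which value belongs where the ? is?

7

Odd-indexed and even-indexed terms follow separate rules.
Track A: -7, -7, -7, -7, -7. Always -7.
Track B: 2, ?, 9, 16, 25. Each term equals the sum of the previous two.
The gap is track B's term 2; the rule gives 7.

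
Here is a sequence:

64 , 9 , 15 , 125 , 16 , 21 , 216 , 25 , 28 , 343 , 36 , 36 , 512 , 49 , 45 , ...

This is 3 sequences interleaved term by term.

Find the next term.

729

Taking every 3rd term gives 3 separate tracks.
Track A: 64, 125, 216, 343, 512. The cubes 4³, 5³, 6³, ….
Track B: 9, 16, 25, 36, 49. Perfect squares starting at 3².
Track C: 15, 21, 28, 36, 45. Triangular numbers starting at T_5.
The 16th slot belongs to track A; its 6th term is 729.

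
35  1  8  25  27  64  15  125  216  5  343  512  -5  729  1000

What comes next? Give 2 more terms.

Reading positions in blocks of 3 reveals the pattern ABB — 2 tracks woven together.
Track A = 35, 25, 15, 5, -5: linear: a_n = 45 − 10·n.
Track B = 1, 8, 27, 64, 125, 216, 343, 512, 729, 1000: the cubes 1³, 2³, 3³, ….
The 16th slot belongs to track A; its 6th term is -15.
Term 17 comes from track B (its 11th entry): 1331.

-15, 1331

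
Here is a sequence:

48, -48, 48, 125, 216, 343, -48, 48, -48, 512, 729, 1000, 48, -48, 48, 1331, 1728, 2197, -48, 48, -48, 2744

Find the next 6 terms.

The slot pattern repeats as AAABBB (period 6), so there are 2 interleaved tracks.
Stream A = 48, -48, 48, -48, 48, -48, 48, -48, 48, -48, 48, -48: the oscillation 48·(−1)^(n+1).
Stream B = 125, 216, 343, 512, 729, 1000, 1331, 1728, 2197, 2744: perfect cubes starting at 5³.
Term 23 comes from stream B (its 11th entry): 3375.
Position 24 falls in stream B as its term 12, giving 4096.
Position 25 falls in stream A as its term 13, giving 48.
The 26th slot belongs to stream A; its 14th term is -48.
The 27th slot belongs to stream A; its 15th term is 48.
Position 28 falls in stream B as its term 13, giving 4913.

3375, 4096, 48, -48, 48, 4913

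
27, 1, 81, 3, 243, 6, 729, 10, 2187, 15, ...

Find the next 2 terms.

Taking every 2nd term gives 2 separate tracks.
Stream A = 27, 81, 243, 729, 2187: successive powers of 3.
Stream B = 1, 3, 6, 10, 15: triangular numbers starting at T_1.
Position 11 → stream A, term 6 = 6561.
Term 12 comes from stream B (its 6th entry): 21.

6561, 21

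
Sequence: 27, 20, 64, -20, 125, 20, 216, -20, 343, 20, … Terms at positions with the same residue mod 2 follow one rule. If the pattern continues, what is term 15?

Taking every 2nd term gives 2 separate tracks.
Track A: 27, 64, 125, 216, 343 (consecutive cubes n³ from n = 3).
Track B: 20, -20, 20, -20, 20 (alternating ±20).
Position 15 falls in track A as its term 8, giving 1000.

1000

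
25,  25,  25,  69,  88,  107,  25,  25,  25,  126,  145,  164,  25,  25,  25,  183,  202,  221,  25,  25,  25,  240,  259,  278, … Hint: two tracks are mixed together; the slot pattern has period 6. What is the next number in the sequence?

Reading positions in blocks of 6 reveals the pattern AAABBB — 2 tracks woven together.
Stream A: 25, 25, 25, 25, 25, 25, 25, 25, 25, 25, 25, 25 — constant 25.
Stream B: 69, 88, 107, 126, 145, 164, 183, 202, 221, 240, 259, 278 — arithmetic, step +19.
The 25th slot belongs to stream A; its 13th term is 25.

25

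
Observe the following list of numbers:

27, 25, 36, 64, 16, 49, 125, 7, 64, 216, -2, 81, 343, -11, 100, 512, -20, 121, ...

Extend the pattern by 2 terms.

729, -29

Read the sequence 3 terms at a time; column i is its own pattern.
Subsequence A is 27, 64, 125, 216, 343, 512, which is consecutive cubes n³ from n = 3.
Subsequence B is 25, 16, 7, -2, -11, -20, which is subtracting 9 each time.
Subsequence C is 36, 49, 64, 81, 100, 121, which is perfect squares starting at 6².
Term 19 comes from subsequence A (its 7th entry): 729.
Position 20 → subsequence B, term 7 = -29.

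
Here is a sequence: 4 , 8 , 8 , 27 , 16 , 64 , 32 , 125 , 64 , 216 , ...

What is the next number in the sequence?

128

Split by position mod 2 into 2 tracks.
Stream A is 4, 8, 16, 32, 64, which is a geometric progression (common ratio 2).
Stream B is 8, 27, 64, 125, 216, which is the cubes 2³, 3³, 4³, ….
Term 11 comes from stream A (its 6th entry): 128.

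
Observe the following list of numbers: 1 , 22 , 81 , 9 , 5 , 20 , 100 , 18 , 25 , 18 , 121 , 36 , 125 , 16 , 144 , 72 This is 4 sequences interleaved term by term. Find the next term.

Split by position mod 4 into 4 tracks.
Track A = 1, 5, 25, 125: powers 5^0, 5^1, 5^2, ….
Track B = 22, 20, 18, 16: subtracting 2 each time.
Track C = 81, 100, 121, 144: perfect squares starting at 9².
Track D = 9, 18, 36, 72: a geometric progression (common ratio 2).
Term 17 comes from track A (its 5th entry): 625.

625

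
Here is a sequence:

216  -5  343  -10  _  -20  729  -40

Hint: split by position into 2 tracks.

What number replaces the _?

Odd-indexed and even-indexed terms follow separate rules.
Track A = 216, 343, ?, 729: the cubes 6³, 7³, 8³, ….
Track B = -5, -10, -20, -40: multiplying by 2 each time.
The gap is track A's term 3; the rule gives 512.

512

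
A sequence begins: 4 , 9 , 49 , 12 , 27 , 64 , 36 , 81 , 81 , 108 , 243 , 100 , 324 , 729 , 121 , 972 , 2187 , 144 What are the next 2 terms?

Read the sequence 3 terms at a time; column i is its own pattern.
Track A: 4, 12, 36, 108, 324, 972 (a geometric progression (common ratio 3)).
Track B: 9, 27, 81, 243, 729, 2187 (powers 3^2, 3^3, 3^4, …).
Track C: 49, 64, 81, 100, 121, 144 (consecutive squares n² from n = 7).
Term 19 comes from track A (its 7th entry): 2916.
The 20th slot belongs to track B; its 7th term is 6561.

2916, 6561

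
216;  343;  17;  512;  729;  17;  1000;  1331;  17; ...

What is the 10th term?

1728

The slot pattern repeats as AAB (period 3), so there are 2 interleaved tracks.
Track A = 216, 343, 512, 729, 1000, 1331: the cubes 6³, 7³, 8³, ….
Track B = 17, 17, 17: constant 17.
The 10th slot belongs to track A; its 7th term is 1728.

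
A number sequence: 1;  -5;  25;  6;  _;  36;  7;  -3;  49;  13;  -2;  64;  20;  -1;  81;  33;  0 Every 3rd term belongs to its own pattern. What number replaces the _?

Read the sequence 3 terms at a time; column i is its own pattern.
Track A: 1, 6, 7, 13, 20, 33 (a Fibonacci-like recurrence a_n = a_{n-1} + a_{n-2}).
Track B: -5, ?, -3, -2, -1, 0 (arithmetic with common difference +1).
Track C: 25, 36, 49, 64, 81 (the squares 5², 6², 7², …).
Filling track B at index 2 by its rule yields -4.

-4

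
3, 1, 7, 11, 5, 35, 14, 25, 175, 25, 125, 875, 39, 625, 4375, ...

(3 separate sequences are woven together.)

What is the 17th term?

3125

Read the sequence 3 terms at a time; column i is its own pattern.
Stream A = 3, 11, 14, 25, 39: each term equals the sum of the previous two.
Stream B = 1, 5, 25, 125, 625: powers 5^0, 5^1, 5^2, ….
Stream C = 7, 35, 175, 875, 4375: geometric with ratio 5.
Position 17 falls in stream B as its term 6, giving 3125.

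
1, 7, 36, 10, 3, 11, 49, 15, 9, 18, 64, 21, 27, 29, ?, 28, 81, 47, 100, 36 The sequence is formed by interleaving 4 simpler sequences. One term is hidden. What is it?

81

Read the sequence 4 terms at a time; column i is its own pattern.
Subsequence A = 1, 3, 9, 27, 81: successive powers of 3.
Subsequence B = 7, 11, 18, 29, 47: Fibonacci-style (each term is the sum of the two before it).
Subsequence C = 36, 49, 64, ?, 100: the squares 6², 7², 8², ….
Subsequence D = 10, 15, 21, 28, 36: triangular numbers starting at T_4.
Filling subsequence C at index 4 by its rule yields 81.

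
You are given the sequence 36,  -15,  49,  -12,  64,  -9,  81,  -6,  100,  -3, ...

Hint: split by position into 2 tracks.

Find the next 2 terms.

121, 0

The terms cycle through 2 interleaved subsequences.
Track A = 36, 49, 64, 81, 100: the squares 6², 7², 8², ….
Track B = -15, -12, -9, -6, -3: arithmetic with common difference +3.
The 11th slot belongs to track A; its 6th term is 121.
Position 12 falls in track B as its term 6, giving 0.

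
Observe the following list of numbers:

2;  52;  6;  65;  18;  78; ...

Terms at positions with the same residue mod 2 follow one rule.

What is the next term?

Odd-indexed and even-indexed terms follow separate rules.
Stream A: 2, 6, 18. A geometric progression (common ratio 3).
Stream B: 52, 65, 78. Arithmetic, step +13.
Term 7 comes from stream A (its 4th entry): 54.

54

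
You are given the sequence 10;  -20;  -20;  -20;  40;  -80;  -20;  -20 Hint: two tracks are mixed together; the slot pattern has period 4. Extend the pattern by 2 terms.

Reading positions in blocks of 4 reveals the pattern AABB — 2 tracks woven together.
Subsequence A: 10, -20, 40, -80 — geometric, ×-2 each step.
Subsequence B: -20, -20, -20, -20 — always -20.
The 9th slot belongs to subsequence A; its 5th term is 160.
Position 10 falls in subsequence A as its term 6, giving -320.

160, -320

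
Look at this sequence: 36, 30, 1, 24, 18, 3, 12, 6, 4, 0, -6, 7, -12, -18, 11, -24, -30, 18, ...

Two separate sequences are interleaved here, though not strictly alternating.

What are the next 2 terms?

Positions follow the repeating pattern AAB; grouping by letter gives 2 tracks.
Subsequence A = 36, 30, 24, 18, 12, 6, 0, -6, -12, -18, -24, -30: arithmetic, step −6.
Subsequence B = 1, 3, 4, 7, 11, 18: a Fibonacci-like recurrence a_n = a_{n-1} + a_{n-2}.
The 19th slot belongs to subsequence A; its 13th term is -36.
Position 20 falls in subsequence A as its term 14, giving -42.

-36, -42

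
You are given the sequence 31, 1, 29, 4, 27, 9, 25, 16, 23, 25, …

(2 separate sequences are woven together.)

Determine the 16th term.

64

Split by position mod 2 into 2 tracks.
Track A: 31, 29, 27, 25, 23 (arithmetic with common difference −2).
Track B: 1, 4, 9, 16, 25 (consecutive squares n² from n = 1).
Position 16 falls in track B as its term 8, giving 64.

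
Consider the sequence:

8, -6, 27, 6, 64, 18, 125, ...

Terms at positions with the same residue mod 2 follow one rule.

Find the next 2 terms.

Split by position mod 2 into 2 tracks.
Stream A: 8, 27, 64, 125. The cubes 2³, 3³, 4³, ….
Stream B: -6, 6, 18. Adding 12 each time.
Position 8 falls in stream B as its term 4, giving 30.
Position 9 → stream A, term 5 = 216.

30, 216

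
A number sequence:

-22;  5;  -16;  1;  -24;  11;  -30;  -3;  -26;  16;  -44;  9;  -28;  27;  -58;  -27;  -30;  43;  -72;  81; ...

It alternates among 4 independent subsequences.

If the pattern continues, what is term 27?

The terms cycle through 4 interleaved subsequences.
Track A: -22, -24, -26, -28, -30. Linear: a_n = -20 − 2·n.
Track B: 5, 11, 16, 27, 43. Fibonacci-style (each term is the sum of the two before it).
Track C: -16, -30, -44, -58, -72. Arithmetic, step −14.
Track D: 1, -3, 9, -27, 81. Geometric, ×-3 each step.
Position 27 → track C, term 7 = -100.

-100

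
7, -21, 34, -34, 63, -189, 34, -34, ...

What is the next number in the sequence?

The slot pattern repeats as AABB (period 4), so there are 2 interleaved tracks.
Subsequence A = 7, -21, 63, -189: geometric, ×-3 each step.
Subsequence B = 34, -34, 34, -34: the oscillation 34·(−1)^(n+1).
Term 9 comes from subsequence A (its 5th entry): 567.

567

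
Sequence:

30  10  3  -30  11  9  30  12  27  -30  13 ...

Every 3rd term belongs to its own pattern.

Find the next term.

81

Split by position mod 3: positions 1, 4, 7, … form one track, and each other residue class forms its own.
Track A: 30, -30, 30, -30 (alternating ±30).
Track B: 10, 11, 12, 13 (arithmetic, step +1).
Track C: 3, 9, 27 (powers 3^1, 3^2, 3^3, …).
Term 12 comes from track C (its 4th entry): 81.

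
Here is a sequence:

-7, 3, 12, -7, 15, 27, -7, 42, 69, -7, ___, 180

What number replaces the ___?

Reading positions in blocks of 3 reveals the pattern ABB — 2 tracks woven together.
Track A: -7, -7, -7, -7 — always -7.
Track B: 3, 12, 15, 27, 42, 69, ?, 180 — a Fibonacci-like recurrence a_n = a_{n-1} + a_{n-2}.
The gap is track B's term 7; the rule gives 111.

111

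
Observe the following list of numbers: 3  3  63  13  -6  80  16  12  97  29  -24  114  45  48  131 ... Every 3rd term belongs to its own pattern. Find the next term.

Taking every 3rd term gives 3 separate tracks.
Track A: 3, 13, 16, 29, 45. Each term equals the sum of the previous two.
Track B: 3, -6, 12, -24, 48. A geometric progression (common ratio -2).
Track C: 63, 80, 97, 114, 131. Arithmetic, step +17.
Term 16 comes from track A (its 6th entry): 74.

74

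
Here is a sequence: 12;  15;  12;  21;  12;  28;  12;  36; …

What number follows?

Taking every 2nd term gives 2 separate tracks.
Subsequence A: 12, 12, 12, 12 (constant 12).
Subsequence B: 15, 21, 28, 36 (triangular numbers n(n+1)/2 for n = 5, 6, …).
Position 9 falls in subsequence A as its term 5, giving 12.

12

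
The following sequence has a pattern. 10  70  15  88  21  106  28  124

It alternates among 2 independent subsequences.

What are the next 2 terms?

Positions 1, 3, 5, … form one subsequence and positions 2, 4, 6, … form another.
Track A: 10, 15, 21, 28. Triangular numbers starting at T_4.
Track B: 70, 88, 106, 124. Arithmetic with common difference +18.
Position 9 → track A, term 5 = 36.
Term 10 comes from track B (its 5th entry): 142.

36, 142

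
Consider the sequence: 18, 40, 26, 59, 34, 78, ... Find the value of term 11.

Odd-indexed and even-indexed terms follow separate rules.
Subsequence A is 18, 26, 34, which is arithmetic, step +8.
Subsequence B is 40, 59, 78, which is arithmetic, step +19.
Term 11 comes from subsequence A (its 6th entry): 58.

58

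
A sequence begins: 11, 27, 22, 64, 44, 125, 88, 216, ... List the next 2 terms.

176, 343

Taking every 2nd term gives 2 separate tracks.
Subsequence A: 11, 22, 44, 88 (geometric, ×2 each step).
Subsequence B: 27, 64, 125, 216 (perfect cubes starting at 3³).
Position 9 → subsequence A, term 5 = 176.
Term 10 comes from subsequence B (its 5th entry): 343.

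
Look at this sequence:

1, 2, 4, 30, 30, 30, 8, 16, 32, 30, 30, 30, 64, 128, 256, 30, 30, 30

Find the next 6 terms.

Positions follow the repeating pattern AAABBB; grouping by letter gives 2 tracks.
Track A: 1, 2, 4, 8, 16, 32, 64, 128, 256 (successive powers of 2).
Track B: 30, 30, 30, 30, 30, 30, 30, 30, 30 (always 30).
Position 19 → track A, term 10 = 512.
Position 20 → track A, term 11 = 1024.
Position 21 falls in track A as its term 12, giving 2048.
Position 22 → track B, term 10 = 30.
The 23rd slot belongs to track B; its 11th term is 30.
Term 24 comes from track B (its 12th entry): 30.

512, 1024, 2048, 30, 30, 30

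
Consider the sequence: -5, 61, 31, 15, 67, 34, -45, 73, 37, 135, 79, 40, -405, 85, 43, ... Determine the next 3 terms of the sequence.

Split by position mod 3: positions 1, 4, 7, … form one track, and each other residue class forms its own.
Stream A = -5, 15, -45, 135, -405: a geometric progression (common ratio -3).
Stream B = 61, 67, 73, 79, 85: arithmetic, step +6.
Stream C = 31, 34, 37, 40, 43: adding 3 each time.
Position 16 falls in stream A as its term 6, giving 1215.
Position 17 falls in stream B as its term 6, giving 91.
Position 18 falls in stream C as its term 6, giving 46.

1215, 91, 46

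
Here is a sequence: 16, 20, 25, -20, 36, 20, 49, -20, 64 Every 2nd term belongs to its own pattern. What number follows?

Odd-indexed and even-indexed terms follow separate rules.
Stream A: 16, 25, 36, 49, 64 — the squares 4², 5², 6², ….
Stream B: 20, -20, 20, -20 — the oscillation 20·(−1)^(n+1).
The 10th slot belongs to stream B; its 5th term is 20.

20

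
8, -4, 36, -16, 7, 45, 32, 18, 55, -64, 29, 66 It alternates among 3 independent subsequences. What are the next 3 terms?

The terms cycle through 3 interleaved subsequences.
Track A: 8, -16, 32, -64 — geometric, ×-2 each step.
Track B: -4, 7, 18, 29 — linear: a_n = -15 + 11·n.
Track C: 36, 45, 55, 66 — the triangular numbers T_8, T_9, ….
Term 13 comes from track A (its 5th entry): 128.
Position 14 → track B, term 5 = 40.
Term 15 comes from track C (its 5th entry): 78.

128, 40, 78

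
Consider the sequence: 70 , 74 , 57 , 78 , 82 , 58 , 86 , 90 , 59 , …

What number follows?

94

The slot pattern repeats as AAB (period 3), so there are 2 interleaved tracks.
Track A: 70, 74, 78, 82, 86, 90 (arithmetic with common difference +4).
Track B: 57, 58, 59 (linear: a_n = 56 + n).
The 10th slot belongs to track A; its 7th term is 94.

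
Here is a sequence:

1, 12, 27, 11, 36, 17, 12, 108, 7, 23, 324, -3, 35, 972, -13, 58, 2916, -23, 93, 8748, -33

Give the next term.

151

The terms cycle through 3 interleaved subsequences.
Track A: 1, 11, 12, 23, 35, 58, 93 — Fibonacci-style (each term is the sum of the two before it).
Track B: 12, 36, 108, 324, 972, 2916, 8748 — geometric with ratio 3.
Track C: 27, 17, 7, -3, -13, -23, -33 — arithmetic with common difference −10.
Term 22 comes from track A (its 8th entry): 151.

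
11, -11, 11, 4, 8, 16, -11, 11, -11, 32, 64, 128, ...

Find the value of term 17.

Reading positions in blocks of 6 reveals the pattern AAABBB — 2 tracks woven together.
Track A is 11, -11, 11, -11, 11, -11, which is alternating ±11.
Track B is 4, 8, 16, 32, 64, 128, which is successive powers of 2.
Term 17 comes from track B (its 8th entry): 512.

512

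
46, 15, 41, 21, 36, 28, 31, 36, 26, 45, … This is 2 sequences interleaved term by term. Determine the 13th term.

16

Taking every 2nd term gives 2 separate tracks.
Stream A: 46, 41, 36, 31, 26. Arithmetic, step −5.
Stream B: 15, 21, 28, 36, 45. The triangular numbers T_5, T_6, ….
The 13th slot belongs to stream A; its 7th term is 16.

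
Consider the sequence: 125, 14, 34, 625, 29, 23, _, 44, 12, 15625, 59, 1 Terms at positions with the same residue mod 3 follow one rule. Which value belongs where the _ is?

Split by position mod 3 into 3 tracks.
Track A = 125, 625, ?, 15625: powers 5^3, 5^4, 5^5, ….
Track B = 14, 29, 44, 59: adding 15 each time.
Track C = 34, 23, 12, 1: arithmetic, step −11.
The gap is track A's term 3; the rule gives 3125.

3125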